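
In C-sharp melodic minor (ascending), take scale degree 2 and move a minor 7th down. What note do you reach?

E#

Scale degree 2 of C# melodic minor (ascending) is D#.
A minor seventh (10 semitones) below D# lands on the letter E, giving E#.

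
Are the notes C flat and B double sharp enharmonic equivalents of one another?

Two spellings are enharmonically equivalent only if they share a pitch class.
Here Cb → 11, B## → 1; 1 ≠ 11, so they are not.

No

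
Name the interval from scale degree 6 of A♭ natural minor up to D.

Scale degree 6 of Ab natural minor is Fb.
Fb up to D: letters F→D make it a sixth; 10 semitones makes it augmented.

augmented sixth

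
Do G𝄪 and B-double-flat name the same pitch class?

G## is pitch class 9; Bbb is pitch class 9.
All spellings map to pitch class 9, so they are enharmonically equivalent.

Yes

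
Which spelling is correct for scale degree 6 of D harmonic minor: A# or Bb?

Each scale degree takes a distinct letter name. Degree 6 of a scale on D must use the letter B.
Bb and A# are enharmonically the same pitch, but only Bb uses the letter B, so it is the correct spelling here.

Bb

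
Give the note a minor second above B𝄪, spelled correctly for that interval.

C##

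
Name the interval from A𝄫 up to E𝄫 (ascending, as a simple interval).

perfect fifth

The letter names run A→E, a span of 4 letter steps, so the interval is some kind of fifth.
Abb to Ebb is 7 semitones. A perfect fifth is 7, so 7 makes it perfect.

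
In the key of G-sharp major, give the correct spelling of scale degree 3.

B#

Degree 3 takes the letter 2 steps above G, which is B.
In major, degree 3 sits 4 semitones above the tonic. G# + 4 semitones is pitch class 0, spelled on B as B#.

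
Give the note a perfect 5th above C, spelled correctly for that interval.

C up a perfect fifth is G, so the target letter is G.
From C, a perfect fifth is 7 semitones up: G.

G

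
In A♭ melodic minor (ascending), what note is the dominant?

Eb

The Ab melodic minor (ascending) scale runs Ab Bb Cb Db Eb F G.
Degree 5 is Eb.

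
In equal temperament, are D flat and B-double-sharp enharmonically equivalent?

Db = pitch class 1 and B## = pitch class 1 — the same pitch class, so they are enharmonic equivalents.

Yes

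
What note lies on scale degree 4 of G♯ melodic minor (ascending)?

The G# melodic minor (ascending) scale runs G# A# B C# D# E# F##.
Degree 4 is C#.

C#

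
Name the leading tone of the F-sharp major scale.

The F# major scale runs F# G# A# B C# D# E#.
Degree 7 is E#.

E#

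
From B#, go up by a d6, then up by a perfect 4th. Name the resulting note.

C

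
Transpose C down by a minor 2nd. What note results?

B

C down a major second is Bb, so the target letter is B.
From C, a minor second is 1 semitone down: B.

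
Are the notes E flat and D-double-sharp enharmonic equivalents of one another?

Eb is pitch class 3; D## is pitch class 4.
The pitch classes differ (3 vs. 4), so they are not enharmonic equivalents.

No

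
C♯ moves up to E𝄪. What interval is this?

augmented third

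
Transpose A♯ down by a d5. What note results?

D##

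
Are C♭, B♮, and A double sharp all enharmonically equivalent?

Cb = pitch class 11 and B = pitch class 11 and A## = pitch class 11 — the same pitch class, so they are enharmonic equivalents.

Yes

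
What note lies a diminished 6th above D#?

Bb

D up a major sixth is B, so the target letter is B.
From D#, a diminished sixth is 7 semitones up: Bb.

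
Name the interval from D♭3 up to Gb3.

Counting letters D–E–F–G gives a fourth.
Db→Gb = 5 semitones, exactly the perfect fourth.

perfect fourth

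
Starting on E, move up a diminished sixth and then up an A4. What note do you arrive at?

A diminished sixth up from E is Cb (letter C, 7 semitones up).
An augmented fourth up from Cb is F (letter F, 6 semitones up).

F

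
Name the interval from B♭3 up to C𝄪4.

doubly augmented second

The letter names run B→C, a span of 1 letter step, so the interval is some kind of second.
Bb to C## is 4 semitones. A major second is 2, so 4 makes it doubly augmented.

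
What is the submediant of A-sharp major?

The A# major scale runs A# B# C## D# E# F## G##.
Degree 6 is F##.

F##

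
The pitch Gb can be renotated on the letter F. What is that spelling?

Plain F sits 1 semitone below Gb, so on the letter F the same pitch needs a sharp: F#.

F#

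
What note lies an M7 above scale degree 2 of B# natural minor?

Scale degree 2 of B# natural minor is C##.
A major seventh (11 semitones) above C## lands on the letter B, giving B##.

B##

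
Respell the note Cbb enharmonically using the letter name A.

A#

Cbb is pitch class 10. The letter A alone is pitch class 9.
To reach pitch class 10 from A requires an offset of +1 semitone, i.e. sharp: A#.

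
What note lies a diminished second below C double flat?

Bb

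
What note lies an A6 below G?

Bbb

A sixth below G lands on the letter B.
An augmented sixth spans 10 semitones, so G moves to pitch class 9. On the letter B that is Bbb.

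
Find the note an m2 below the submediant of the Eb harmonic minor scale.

Bb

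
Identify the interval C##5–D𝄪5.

major second

Counting letters C–D gives a second.
C##→D## = 2 semitones, exactly the major second.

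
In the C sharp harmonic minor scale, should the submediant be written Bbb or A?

A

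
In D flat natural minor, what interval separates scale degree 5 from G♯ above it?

augmented seventh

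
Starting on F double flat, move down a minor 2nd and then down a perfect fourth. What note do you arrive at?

Bbb

A minor second down from Fbb is Ebb (letter E, 1 semitone down).
A perfect fourth down from Ebb is Bbb (letter B, 5 semitones down).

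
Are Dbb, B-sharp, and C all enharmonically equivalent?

Dbb = pitch class 0 and B# = pitch class 0 and C = pitch class 0 — the same pitch class, so they are enharmonic equivalents.

Yes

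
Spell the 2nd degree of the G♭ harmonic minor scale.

Degree 2 takes the letter 1 step above G, which is A.
In harmonic minor, degree 2 sits 2 semitones above the tonic. Gb + 2 semitones is pitch class 8, spelled on A as Ab.

Ab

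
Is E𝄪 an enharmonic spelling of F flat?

Two spellings are enharmonically equivalent only if they share a pitch class.
Here E## → 6, Fb → 4; 4 ≠ 6, so they are not.

No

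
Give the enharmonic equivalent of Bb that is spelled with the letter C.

Bb is pitch class 10. The letter C alone is pitch class 0.
To reach pitch class 10 from C requires an offset of -2 semitones, i.e. double flat: Cbb.

Cbb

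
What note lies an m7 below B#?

B down a major seventh is C, so the target letter is C.
From B#, a minor seventh is 10 semitones down: C##.

C##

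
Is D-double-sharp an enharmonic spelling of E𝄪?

D## is pitch class 4; E## is pitch class 6.
The pitch classes differ (4 vs. 6), so they are not enharmonic equivalents.

No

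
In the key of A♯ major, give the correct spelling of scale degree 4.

Degree 4 takes the letter 3 steps above A, which is D.
In major, degree 4 sits 5 semitones above the tonic. A# + 5 semitones is pitch class 3, spelled on D as D#.

D#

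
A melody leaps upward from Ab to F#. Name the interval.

augmented sixth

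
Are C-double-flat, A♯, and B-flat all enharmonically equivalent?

Cbb is pitch class 10; A# is pitch class 10; Bb is pitch class 10.
All spellings map to pitch class 10, so they are enharmonically equivalent.

Yes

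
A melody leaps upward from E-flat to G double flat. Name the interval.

diminished third

The letter names run E→G, a span of 2 letter steps, so the interval is some kind of third.
Eb to Gbb is 2 semitones. A major third is 4, so 2 makes it diminished.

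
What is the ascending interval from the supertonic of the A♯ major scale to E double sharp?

augmented fourth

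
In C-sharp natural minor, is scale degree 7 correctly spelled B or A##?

B

Each scale degree takes a distinct letter name. Degree 7 of a scale on C must use the letter B.
B and A## are enharmonically the same pitch, but only B uses the letter B, so it is the correct spelling here.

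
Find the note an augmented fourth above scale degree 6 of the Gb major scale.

A

Scale degree 6 of Gb major is Eb.
An augmented fourth (6 semitones) above Eb lands on the letter A, giving A.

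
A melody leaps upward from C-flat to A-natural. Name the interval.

The letter names run C→A, a span of 5 letter steps, so the interval is some kind of sixth.
Cb to A is 10 semitones. A major sixth is 9, so 10 makes it augmented.

augmented sixth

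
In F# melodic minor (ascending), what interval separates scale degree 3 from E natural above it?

perfect fifth

Scale degree 3 of F# melodic minor (ascending) is A.
A up to E: letters A→E make it a fifth; 7 semitones makes it perfect.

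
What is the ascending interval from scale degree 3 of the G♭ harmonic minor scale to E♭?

augmented fourth

Scale degree 3 of Gb harmonic minor is Bbb.
Bbb up to Eb: letters B→E make it a fourth; 6 semitones makes it augmented.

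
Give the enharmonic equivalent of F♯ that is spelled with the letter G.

F# is pitch class 6. The letter G alone is pitch class 7.
To reach pitch class 6 from G requires an offset of -1 semitone, i.e. flat: Gb.

Gb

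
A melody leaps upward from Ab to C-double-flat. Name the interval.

diminished third

Counting letters A–B–C gives a third.
Ab→Cbb = 2 semitones, 2 narrower than the major third (4), so diminished.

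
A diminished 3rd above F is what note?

Abb

A third above F lands on the letter A.
A diminished third spans 2 semitones, so F moves to pitch class 7. On the letter A that is Abb.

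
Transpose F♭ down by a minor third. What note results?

Db

F down a major third is Db, so the target letter is D.
From Fb, a minor third is 3 semitones down: Db.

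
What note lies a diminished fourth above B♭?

Ebb

B up a perfect fourth is E, so the target letter is E.
From Bb, a diminished fourth is 4 semitones up: Ebb.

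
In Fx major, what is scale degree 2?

Degree 2 takes the letter 1 step above F, which is G.
In major, degree 2 sits 2 semitones above the tonic. F## + 2 semitones is pitch class 9, spelled on G as G##.

G##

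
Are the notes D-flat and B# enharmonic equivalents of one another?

No

Two spellings are enharmonically equivalent only if they share a pitch class.
Here Db → 1, B# → 0; 0 ≠ 1, so they are not.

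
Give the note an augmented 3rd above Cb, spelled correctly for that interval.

E

C up a major third is E, so the target letter is E.
From Cb, an augmented third is 5 semitones up: E.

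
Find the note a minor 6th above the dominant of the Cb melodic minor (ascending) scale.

Ebb

The dominant of Cb melodic minor (ascending) is Gb.
A minor sixth (8 semitones) above Gb lands on the letter E, giving Ebb.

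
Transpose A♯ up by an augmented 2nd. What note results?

B##

A up a major second is B, so the target letter is B.
From A#, an augmented second is 3 semitones up: B##.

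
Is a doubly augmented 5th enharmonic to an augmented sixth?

A doubly augmented fifth spans 9 semitones; an augmented sixth spans 10.
The spans differ, so they are not enharmonic equivalents.

No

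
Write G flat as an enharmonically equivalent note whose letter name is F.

Plain F sits 1 semitone below Gb, so on the letter F the same pitch needs a sharp: F#.

F#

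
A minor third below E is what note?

E down a major third is C, so the target letter is C.
From E, a minor third is 3 semitones down: C#.

C#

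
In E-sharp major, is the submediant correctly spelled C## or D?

C##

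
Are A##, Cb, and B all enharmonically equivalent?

A## = pitch class 11 and Cb = pitch class 11 and B = pitch class 11 — the same pitch class, so they are enharmonic equivalents.

Yes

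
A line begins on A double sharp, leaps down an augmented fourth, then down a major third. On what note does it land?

C#

An augmented fourth down from A## is E# (letter E, 6 semitones down).
A major third down from E# is C# (letter C, 4 semitones down).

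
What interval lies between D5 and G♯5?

augmented fourth

The letter names run D→G, a span of 3 letter steps, so the interval is some kind of fourth.
D to G# is 6 semitones. A perfect fourth is 5, so 6 makes it augmented.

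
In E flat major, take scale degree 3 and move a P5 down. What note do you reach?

Scale degree 3 of Eb major is G.
A perfect fifth (7 semitones) below G lands on the letter C, giving C.

C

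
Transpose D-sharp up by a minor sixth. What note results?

B

A sixth above D lands on the letter B.
A minor sixth spans 8 semitones, so D# moves to pitch class 11. On the letter B that is B.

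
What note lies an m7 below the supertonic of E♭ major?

The supertonic of Eb major is F.
A minor seventh (10 semitones) below F lands on the letter G, giving G.

G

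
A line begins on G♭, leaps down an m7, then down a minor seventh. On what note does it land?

Bb

A minor seventh down from Gb is Ab (letter A, 10 semitones down).
A minor seventh down from Ab is Bb (letter B, 10 semitones down).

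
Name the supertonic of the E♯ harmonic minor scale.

F##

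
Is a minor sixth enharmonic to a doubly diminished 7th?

Yes

A minor sixth spans 8 semitones; a doubly diminished seventh spans 8.
They are enharmonically equivalent.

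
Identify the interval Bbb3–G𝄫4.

minor sixth

Counting letters B–C–D–E–F–G gives a sixth.
Bbb→Gbb = 8 semitones, 1 narrower than the major sixth (9), so minor.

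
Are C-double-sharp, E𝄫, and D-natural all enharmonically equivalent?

C## = pitch class 2 and Ebb = pitch class 2 and D = pitch class 2 — the same pitch class, so they are enharmonic equivalents.

Yes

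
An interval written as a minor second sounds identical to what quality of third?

doubly diminished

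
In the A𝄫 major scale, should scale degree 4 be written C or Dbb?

Dbb

Each scale degree takes a distinct letter name. Degree 4 of a scale on A must use the letter D.
Dbb and C are enharmonically the same pitch, but only Dbb uses the letter D, so it is the correct spelling here.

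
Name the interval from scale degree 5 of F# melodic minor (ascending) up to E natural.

minor third

Scale degree 5 of F# melodic minor (ascending) is C#.
C# up to E: letters C→E make it a third; 3 semitones makes it minor.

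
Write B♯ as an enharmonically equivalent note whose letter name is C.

B# is pitch class 0. The letter C alone is pitch class 0.
Pitch class 0 on C needs no accidental: C.

C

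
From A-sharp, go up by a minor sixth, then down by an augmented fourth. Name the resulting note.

A minor sixth up from A# is F# (letter F, 8 semitones up).
An augmented fourth down from F# is C (letter C, 6 semitones down).

C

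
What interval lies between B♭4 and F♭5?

The letter names run B→F, a span of 4 letter steps, so the interval is some kind of fifth.
Bb to Fb is 6 semitones. A perfect fifth is 7, so 6 makes it diminished.

diminished fifth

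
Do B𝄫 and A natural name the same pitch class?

Bbb is pitch class 9; A is pitch class 9.
All spellings map to pitch class 9, so they are enharmonically equivalent.

Yes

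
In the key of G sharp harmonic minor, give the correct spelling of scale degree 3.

Degree 3 takes the letter 2 steps above G, which is B.
In harmonic minor, degree 3 sits 3 semitones above the tonic. G# + 3 semitones is pitch class 11, spelled on B as B.

B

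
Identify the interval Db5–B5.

augmented sixth

Counting letters D–E–F–G–A–B gives a sixth.
Db→B = 10 semitones, 1 wider than the major sixth (9), so augmented.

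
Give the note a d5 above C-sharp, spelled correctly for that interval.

A fifth above C lands on the letter G.
A diminished fifth spans 6 semitones, so C# moves to pitch class 7. On the letter G that is G.

G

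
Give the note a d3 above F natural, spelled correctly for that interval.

F up a major third is A, so the target letter is A.
From F, a diminished third is 2 semitones up: Abb.

Abb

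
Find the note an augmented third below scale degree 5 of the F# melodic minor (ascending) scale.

Ab

Scale degree 5 of F# melodic minor (ascending) is C#.
An augmented third (5 semitones) below C# lands on the letter A, giving Ab.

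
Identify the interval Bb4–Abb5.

Counting letters B–C–D–E–F–G–A gives a seventh.
Bb→Abb = 9 semitones, 2 narrower than the major seventh (11), so diminished.

diminished seventh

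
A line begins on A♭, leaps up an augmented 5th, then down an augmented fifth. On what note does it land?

An augmented fifth up from Ab is E (letter E, 8 semitones up).
An augmented fifth down from E is Ab (letter A, 8 semitones down).

Ab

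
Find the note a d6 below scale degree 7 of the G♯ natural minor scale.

Scale degree 7 of G# natural minor is F#.
A diminished sixth (7 semitones) below F# lands on the letter A, giving A##.

A##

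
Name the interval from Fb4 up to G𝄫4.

Counting letters F–G gives a second.
Fb→Gbb = 1 semitone, 1 narrower than the major second (2), so minor.

minor second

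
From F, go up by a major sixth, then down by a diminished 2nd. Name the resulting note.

C##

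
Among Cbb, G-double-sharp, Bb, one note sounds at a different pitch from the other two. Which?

In 12-tone equal temperament, enharmonic equivalents share a pitch class. Cbb is pitch class 10; G## is pitch class 9; Bb is pitch class 10.
Cbb and Bb share pitch class 10, while G## is pitch class 9.

G##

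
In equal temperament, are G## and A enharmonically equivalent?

Yes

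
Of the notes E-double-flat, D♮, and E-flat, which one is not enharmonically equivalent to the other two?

Eb

In 12-tone equal temperament, enharmonic equivalents share a pitch class. Ebb is pitch class 2; D is pitch class 2; Eb is pitch class 3.
Ebb and D share pitch class 2, while Eb is pitch class 3.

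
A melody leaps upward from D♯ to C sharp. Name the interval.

minor seventh

The letter names run D→C, a span of 6 letter steps, so the interval is some kind of seventh.
D# to C# is 10 semitones. A major seventh is 11, so 10 makes it minor.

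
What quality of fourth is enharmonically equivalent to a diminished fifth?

augmented

A diminished fifth spans 6 semitones.
A fourth spanning 6 semitones is augmented (the perfect fourth is 5).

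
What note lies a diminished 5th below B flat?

B down a perfect fifth is E, so the target letter is E.
From Bb, a diminished fifth is 6 semitones down: E.

E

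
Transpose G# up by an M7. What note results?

F##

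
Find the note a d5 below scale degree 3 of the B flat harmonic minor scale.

G

Scale degree 3 of Bb harmonic minor is Db.
A diminished fifth (6 semitones) below Db lands on the letter G, giving G.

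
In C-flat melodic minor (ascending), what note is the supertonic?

Db

The Cb melodic minor (ascending) scale runs Cb Db Ebb Fb Gb Ab Bb.
Degree 2 is Db.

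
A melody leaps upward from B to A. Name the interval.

minor seventh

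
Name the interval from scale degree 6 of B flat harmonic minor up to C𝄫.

Scale degree 6 of Bb harmonic minor is Gb.
Gb up to Cbb: letters G→C make it a fourth; 4 semitones makes it diminished.

diminished fourth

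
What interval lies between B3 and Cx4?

augmented second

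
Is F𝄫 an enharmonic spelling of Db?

No

Fbb is pitch class 3; Db is pitch class 1.
The pitch classes differ (3 vs. 1), so they are not enharmonic equivalents.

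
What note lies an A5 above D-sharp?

A##

D up a perfect fifth is A, so the target letter is A.
From D#, an augmented fifth is 8 semitones up: A##.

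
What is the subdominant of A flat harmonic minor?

Degree 4 takes the letter 3 steps above A, which is D.
In harmonic minor, degree 4 sits 5 semitones above the tonic. Ab + 5 semitones is pitch class 1, spelled on D as Db.

Db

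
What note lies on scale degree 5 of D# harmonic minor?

Degree 5 takes the letter 4 steps above D, which is A.
In harmonic minor, degree 5 sits 7 semitones above the tonic. D# + 7 semitones is pitch class 10, spelled on A as A#.

A#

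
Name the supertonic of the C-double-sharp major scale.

The C## major scale runs C## D## E## F## G## A## B##.
Degree 2 is D##.

D##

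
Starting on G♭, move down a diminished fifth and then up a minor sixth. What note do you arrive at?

A diminished fifth down from Gb is C (letter C, 6 semitones down).
A minor sixth up from C is Ab (letter A, 8 semitones up).

Ab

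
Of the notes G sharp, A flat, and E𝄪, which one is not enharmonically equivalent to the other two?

In 12-tone equal temperament, enharmonic equivalents share a pitch class. G# is pitch class 8; Ab is pitch class 8; E## is pitch class 6.
G# and Ab share pitch class 8, while E## is pitch class 6.

E##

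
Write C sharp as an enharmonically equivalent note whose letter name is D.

Db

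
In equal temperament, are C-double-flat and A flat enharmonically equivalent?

No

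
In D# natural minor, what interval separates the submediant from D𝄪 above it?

augmented third

The submediant of D# natural minor is B.
B up to D##: letters B→D make it a third; 5 semitones makes it augmented.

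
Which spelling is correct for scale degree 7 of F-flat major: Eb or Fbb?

Eb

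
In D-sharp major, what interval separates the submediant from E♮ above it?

The submediant of D# major is B#.
B# up to E: letters B→E make it a fourth; 4 semitones makes it diminished.

diminished fourth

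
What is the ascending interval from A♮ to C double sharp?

augmented third

The letter names run A→C, a span of 2 letter steps, so the interval is some kind of third.
A to C## is 5 semitones. A major third is 4, so 5 makes it augmented.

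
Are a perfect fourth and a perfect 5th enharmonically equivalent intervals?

A perfect fourth spans 5 semitones; a perfect fifth spans 7.
The spans differ, so they are not enharmonic equivalents.

No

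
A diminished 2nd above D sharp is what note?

Eb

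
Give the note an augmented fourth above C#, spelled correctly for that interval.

F##

A fourth above C lands on the letter F.
An augmented fourth spans 6 semitones, so C# moves to pitch class 7. On the letter F that is F##.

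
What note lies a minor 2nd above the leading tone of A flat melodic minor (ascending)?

Ab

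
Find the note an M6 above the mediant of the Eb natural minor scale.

Eb

The mediant of Eb natural minor is Gb.
A major sixth (9 semitones) above Gb lands on the letter E, giving Eb.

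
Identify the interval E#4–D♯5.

Counting letters E–F–G–A–B–C–D gives a seventh.
E#→D# = 10 semitones, 1 narrower than the major seventh (11), so minor.

minor seventh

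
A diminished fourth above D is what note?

Gb

A fourth above D lands on the letter G.
A diminished fourth spans 4 semitones, so D moves to pitch class 6. On the letter G that is Gb.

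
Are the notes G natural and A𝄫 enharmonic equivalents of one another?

Yes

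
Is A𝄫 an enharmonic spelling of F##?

Abb = pitch class 7 and F## = pitch class 7 — the same pitch class, so they are enharmonic equivalents.

Yes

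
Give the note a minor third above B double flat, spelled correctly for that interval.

B up a major third is D#, so the target letter is D.
From Bbb, a minor third is 3 semitones up: Dbb.

Dbb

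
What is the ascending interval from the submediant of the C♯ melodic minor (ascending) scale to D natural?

The submediant of C# melodic minor (ascending) is A#.
A# up to D: letters A→D make it a fourth; 4 semitones makes it diminished.

diminished fourth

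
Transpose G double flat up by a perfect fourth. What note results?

A fourth above G lands on the letter C.
A perfect fourth spans 5 semitones, so Gbb moves to pitch class 10. On the letter C that is Cbb.

Cbb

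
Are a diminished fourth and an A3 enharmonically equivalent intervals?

No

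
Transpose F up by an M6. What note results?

D

F up a major sixth is D, so the target letter is D.
From F, a major sixth is 9 semitones up: D.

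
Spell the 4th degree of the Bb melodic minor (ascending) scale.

Degree 4 takes the letter 3 steps above B, which is E.
In melodic minor (ascending), degree 4 sits 5 semitones above the tonic. Bb + 5 semitones is pitch class 3, spelled on E as Eb.

Eb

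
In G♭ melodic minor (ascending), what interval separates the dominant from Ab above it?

perfect fifth

The dominant of Gb melodic minor (ascending) is Db.
Db up to Ab: letters D→A make it a fifth; 7 semitones makes it perfect.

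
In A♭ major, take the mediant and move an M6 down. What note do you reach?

Eb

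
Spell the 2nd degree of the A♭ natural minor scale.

Bb

Degree 2 takes the letter 1 step above A, which is B.
In natural minor, degree 2 sits 2 semitones above the tonic. Ab + 2 semitones is pitch class 10, spelled on B as Bb.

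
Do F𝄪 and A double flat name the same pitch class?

Yes

F## is pitch class 7; Abb is pitch class 7.
All spellings map to pitch class 7, so they are enharmonically equivalent.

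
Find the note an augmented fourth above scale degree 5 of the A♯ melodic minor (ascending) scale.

A##

Scale degree 5 of A# melodic minor (ascending) is E#.
An augmented fourth (6 semitones) above E# lands on the letter A, giving A##.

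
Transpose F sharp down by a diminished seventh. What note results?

F down a major seventh is Gb, so the target letter is G.
From F#, a diminished seventh is 9 semitones down: G##.

G##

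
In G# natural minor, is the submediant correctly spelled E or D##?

Each scale degree takes a distinct letter name. Degree 6 of a scale on G must use the letter E.
E and D## are enharmonically the same pitch, but only E uses the letter E, so it is the correct spelling here.

E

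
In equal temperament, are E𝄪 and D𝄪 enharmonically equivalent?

No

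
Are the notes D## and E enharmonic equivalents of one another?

Yes

D## is pitch class 4; E is pitch class 4.
All spellings map to pitch class 4, so they are enharmonically equivalent.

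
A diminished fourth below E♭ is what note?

A fourth below E lands on the letter B.
A diminished fourth spans 4 semitones, so Eb moves to pitch class 11. On the letter B that is B.

B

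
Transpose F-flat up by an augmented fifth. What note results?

F up a perfect fifth is C, so the target letter is C.
From Fb, an augmented fifth is 8 semitones up: C.

C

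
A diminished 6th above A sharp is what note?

A up a major sixth is F#, so the target letter is F.
From A#, a diminished sixth is 7 semitones up: F.

F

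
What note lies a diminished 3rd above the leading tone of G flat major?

Abb

The leading tone of Gb major is F.
A diminished third (2 semitones) above F lands on the letter A, giving Abb.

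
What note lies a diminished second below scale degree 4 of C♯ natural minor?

Scale degree 4 of C# natural minor is F#.
A diminished second (0 semitones) below F# lands on the letter E, giving E##.

E##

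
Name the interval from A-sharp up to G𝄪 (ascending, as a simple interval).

The letter names run A→G, a span of 6 letter steps, so the interval is some kind of seventh.
A# to G## is 11 semitones. A major seventh is 11, so 11 makes it major.

major seventh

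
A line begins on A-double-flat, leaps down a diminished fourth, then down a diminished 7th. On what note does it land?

F#

A diminished fourth down from Abb is Eb (letter E, 4 semitones down).
A diminished seventh down from Eb is F# (letter F, 9 semitones down).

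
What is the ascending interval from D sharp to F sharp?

minor third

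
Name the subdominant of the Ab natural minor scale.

Db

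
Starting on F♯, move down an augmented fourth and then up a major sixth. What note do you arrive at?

A

An augmented fourth down from F# is C (letter C, 6 semitones down).
A major sixth up from C is A (letter A, 9 semitones up).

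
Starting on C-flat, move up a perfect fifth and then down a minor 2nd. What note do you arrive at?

F

A perfect fifth up from Cb is Gb (letter G, 7 semitones up).
A minor second down from Gb is F (letter F, 1 semitone down).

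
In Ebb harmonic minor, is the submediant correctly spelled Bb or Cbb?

Each scale degree takes a distinct letter name. Degree 6 of a scale on E must use the letter C.
Cbb and Bb are enharmonically the same pitch, but only Cbb uses the letter C, so it is the correct spelling here.

Cbb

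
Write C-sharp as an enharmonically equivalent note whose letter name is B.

B##

C# is pitch class 1. The letter B alone is pitch class 11.
To reach pitch class 1 from B requires an offset of +2 semitones, i.e. double sharp: B##.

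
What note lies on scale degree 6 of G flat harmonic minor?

Ebb

Degree 6 takes the letter 5 steps above G, which is E.
In harmonic minor, degree 6 sits 8 semitones above the tonic. Gb + 8 semitones is pitch class 2, spelled on E as Ebb.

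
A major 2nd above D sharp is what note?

D up a major second is E, so the target letter is E.
From D#, a major second is 2 semitones up: E#.

E#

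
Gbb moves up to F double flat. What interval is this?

minor seventh

The letter names run G→F, a span of 6 letter steps, so the interval is some kind of seventh.
Gbb to Fbb is 10 semitones. A major seventh is 11, so 10 makes it minor.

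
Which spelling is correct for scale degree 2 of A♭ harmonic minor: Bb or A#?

Bb

Each scale degree takes a distinct letter name. Degree 2 of a scale on A must use the letter B.
Bb and A# are enharmonically the same pitch, but only Bb uses the letter B, so it is the correct spelling here.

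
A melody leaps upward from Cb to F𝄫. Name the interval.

diminished fourth

Counting letters C–D–E–F gives a fourth.
Cb→Fbb = 4 semitones, 1 narrower than the perfect fourth (5), so diminished.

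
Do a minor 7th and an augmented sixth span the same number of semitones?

A minor seventh spans 10 semitones; an augmented sixth spans 10.
They are enharmonically equivalent.

Yes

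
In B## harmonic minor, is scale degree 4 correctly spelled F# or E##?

E##

Each scale degree takes a distinct letter name. Degree 4 of a scale on B must use the letter E.
E## and F# are enharmonically the same pitch, but only E## uses the letter E, so it is the correct spelling here.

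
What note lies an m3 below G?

E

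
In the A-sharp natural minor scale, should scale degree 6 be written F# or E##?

F#

Each scale degree takes a distinct letter name. Degree 6 of a scale on A must use the letter F.
F# and E## are enharmonically the same pitch, but only F# uses the letter F, so it is the correct spelling here.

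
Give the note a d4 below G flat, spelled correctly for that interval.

D

A fourth below G lands on the letter D.
A diminished fourth spans 4 semitones, so Gb moves to pitch class 2. On the letter D that is D.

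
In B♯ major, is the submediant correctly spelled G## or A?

Each scale degree takes a distinct letter name. Degree 6 of a scale on B must use the letter G.
G## and A are enharmonically the same pitch, but only G## uses the letter G, so it is the correct spelling here.

G##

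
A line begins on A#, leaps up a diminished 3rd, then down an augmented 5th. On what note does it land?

Fb

A diminished third up from A# is C (letter C, 2 semitones up).
An augmented fifth down from C is Fb (letter F, 8 semitones down).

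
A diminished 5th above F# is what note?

A fifth above F lands on the letter C.
A diminished fifth spans 6 semitones, so F# moves to pitch class 0. On the letter C that is C.

C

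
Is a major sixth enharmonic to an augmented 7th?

A major sixth spans 9 semitones; an augmented seventh spans 12.
The spans differ, so they are not enharmonic equivalents.

No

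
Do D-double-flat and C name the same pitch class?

Yes

Dbb = pitch class 0 and C = pitch class 0 — the same pitch class, so they are enharmonic equivalents.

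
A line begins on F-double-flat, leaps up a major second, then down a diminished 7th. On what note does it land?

Ab

A major second up from Fbb is Gbb (letter G, 2 semitones up).
A diminished seventh down from Gbb is Ab (letter A, 9 semitones down).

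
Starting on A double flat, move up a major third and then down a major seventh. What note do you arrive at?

A major third up from Abb is Cb (letter C, 4 semitones up).
A major seventh down from Cb is Dbb (letter D, 11 semitones down).

Dbb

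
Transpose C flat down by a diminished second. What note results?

C down a major second is Bb, so the target letter is B.
From Cb, a diminished second is 0 semitones down: B.

B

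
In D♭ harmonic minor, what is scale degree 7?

Degree 7 takes the letter 6 steps above D, which is C.
In harmonic minor, degree 7 sits 11 semitones above the tonic. Db + 11 semitones is pitch class 0, spelled on C as C.

C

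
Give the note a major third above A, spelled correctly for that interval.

A up a major third is C#, so the target letter is C.
From A, a major third is 4 semitones up: C#.

C#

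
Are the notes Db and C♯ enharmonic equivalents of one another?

Yes

Db is pitch class 1; C# is pitch class 1.
All spellings map to pitch class 1, so they are enharmonically equivalent.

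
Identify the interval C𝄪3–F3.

doubly diminished fourth

Counting letters C–D–E–F gives a fourth.
C##→F = 3 semitones, 2 narrower than the perfect fourth (5), so doubly diminished.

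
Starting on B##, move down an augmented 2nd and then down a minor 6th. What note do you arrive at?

An augmented second down from B## is A# (letter A, 3 semitones down).
A minor sixth down from A# is C## (letter C, 8 semitones down).

C##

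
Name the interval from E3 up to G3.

minor third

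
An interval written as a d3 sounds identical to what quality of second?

A diminished third spans 2 semitones.
A second spanning 2 semitones is major (the major second is 2).

major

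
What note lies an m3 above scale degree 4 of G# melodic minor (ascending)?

E

Scale degree 4 of G# melodic minor (ascending) is C#.
A minor third (3 semitones) above C# lands on the letter E, giving E.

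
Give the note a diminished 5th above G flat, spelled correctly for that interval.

G up a perfect fifth is D, so the target letter is D.
From Gb, a diminished fifth is 6 semitones up: Dbb.

Dbb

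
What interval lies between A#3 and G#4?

minor seventh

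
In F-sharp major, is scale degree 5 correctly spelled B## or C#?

Each scale degree takes a distinct letter name. Degree 5 of a scale on F must use the letter C.
C# and B## are enharmonically the same pitch, but only C# uses the letter C, so it is the correct spelling here.

C#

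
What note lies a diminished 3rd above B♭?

Dbb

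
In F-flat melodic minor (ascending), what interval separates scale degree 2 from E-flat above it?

major sixth

Scale degree 2 of Fb melodic minor (ascending) is Gb.
Gb up to Eb: letters G→E make it a sixth; 9 semitones makes it major.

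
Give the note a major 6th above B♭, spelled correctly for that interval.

G

A sixth above B lands on the letter G.
A major sixth spans 9 semitones, so Bb moves to pitch class 7. On the letter G that is G.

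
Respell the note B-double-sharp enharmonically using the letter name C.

B## is pitch class 1. The letter C alone is pitch class 0.
To reach pitch class 1 from C requires an offset of +1 semitone, i.e. sharp: C#.

C#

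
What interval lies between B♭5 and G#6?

The letter names run B→G, a span of 5 letter steps, so the interval is some kind of sixth.
Bb to G# is 10 semitones. A major sixth is 9, so 10 makes it augmented.

augmented sixth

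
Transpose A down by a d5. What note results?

A fifth below A lands on the letter D.
A diminished fifth spans 6 semitones, so A moves to pitch class 3. On the letter D that is D#.

D#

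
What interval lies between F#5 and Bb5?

diminished fourth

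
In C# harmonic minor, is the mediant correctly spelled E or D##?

E

Each scale degree takes a distinct letter name. Degree 3 of a scale on C must use the letter E.
E and D## are enharmonically the same pitch, but only E uses the letter E, so it is the correct spelling here.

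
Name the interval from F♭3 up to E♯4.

doubly augmented seventh

Counting letters F–G–A–B–C–D–E gives a seventh.
Fb→E# = 13 semitones, 2 wider than the major seventh (11), so doubly augmented.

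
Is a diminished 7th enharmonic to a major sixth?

Yes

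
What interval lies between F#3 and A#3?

Counting letters F–G–A gives a third.
F#→A# = 4 semitones, exactly the major third.

major third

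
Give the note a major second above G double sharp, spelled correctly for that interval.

A##

A second above G lands on the letter A.
A major second spans 2 semitones, so G## moves to pitch class 11. On the letter A that is A##.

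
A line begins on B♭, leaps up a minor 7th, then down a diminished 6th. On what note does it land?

C#

A minor seventh up from Bb is Ab (letter A, 10 semitones up).
A diminished sixth down from Ab is C# (letter C, 7 semitones down).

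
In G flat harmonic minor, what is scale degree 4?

Cb

Degree 4 takes the letter 3 steps above G, which is C.
In harmonic minor, degree 4 sits 5 semitones above the tonic. Gb + 5 semitones is pitch class 11, spelled on C as Cb.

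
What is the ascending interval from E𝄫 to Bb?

augmented fifth

Counting letters E–F–G–A–B gives a fifth.
Ebb→Bb = 8 semitones, 1 wider than the perfect fifth (7), so augmented.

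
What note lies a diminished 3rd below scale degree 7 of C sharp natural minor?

Scale degree 7 of C# natural minor is B.
A diminished third (2 semitones) below B lands on the letter G, giving G##.

G##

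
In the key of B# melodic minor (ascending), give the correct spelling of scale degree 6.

The B# melodic minor (ascending) scale runs B# C## D# E# F## G## A##.
Degree 6 is G##.

G##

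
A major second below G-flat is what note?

A second below G lands on the letter F.
A major second spans 2 semitones, so Gb moves to pitch class 4. On the letter F that is Fb.

Fb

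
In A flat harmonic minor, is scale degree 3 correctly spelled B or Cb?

Cb

Each scale degree takes a distinct letter name. Degree 3 of a scale on A must use the letter C.
Cb and B are enharmonically the same pitch, but only Cb uses the letter C, so it is the correct spelling here.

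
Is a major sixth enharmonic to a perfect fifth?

A major sixth spans 9 semitones; a perfect fifth spans 7.
The spans differ, so they are not enharmonic equivalents.

No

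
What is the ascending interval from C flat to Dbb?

The letter names run C→D, a span of 1 letter step, so the interval is some kind of second.
Cb to Dbb is 1 semitone. A major second is 2, so 1 makes it minor.

minor second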